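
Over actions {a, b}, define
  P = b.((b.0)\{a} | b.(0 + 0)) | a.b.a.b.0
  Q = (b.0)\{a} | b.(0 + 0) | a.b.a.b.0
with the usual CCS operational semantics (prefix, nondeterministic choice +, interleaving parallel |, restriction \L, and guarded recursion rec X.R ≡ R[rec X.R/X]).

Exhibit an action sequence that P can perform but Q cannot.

bbb

LTS(P): 25 reachable states
  p0 = b.((b.0)\{a} | b.(0 + 0)) | a.b.a.b.0 has moves -a-> p1, -b-> p2
  p1 = b.((b.0)\{a} | b.(0 + 0)) | b.a.b.0 has moves -b-> p3, -b-> p4
  p2 = (b.0)\{a} | b.(0 + 0) | a.b.a.b.0 has moves -a-> p3, -b-> p5, -b-> p6
  p3 = (b.0)\{a} | b.(0 + 0) | b.a.b.0 has moves -b-> p7, -b-> p8, -b-> p9
  p4 = b.((b.0)\{a} | b.(0 + 0)) | a.b.0 has moves -a-> p10, -b-> p8
  p5 = (b.0)\{a} | (0 + 0) | a.b.a.b.0 has moves -a-> p7, -b-> p11
  p6 = 0\{a} | b.(0 + 0) | a.b.a.b.0 has moves -a-> p9, -b-> p11
  p7 = (b.0)\{a} | (0 + 0) | b.a.b.0 has moves -b-> p12, -b-> p13
  p8 = (b.0)\{a} | b.(0 + 0) | a.b.0 has moves -a-> p14, -b-> p12, -b-> p15
  p9 = 0\{a} | b.(0 + 0) | b.a.b.0 has moves -b-> p13, -b-> p15
  p10 = b.((b.0)\{a} | b.(0 + 0)) | b.0 has moves -b-> p14, -b-> p16
  p11 = 0\{a} | (0 + 0) | a.b.a.b.0 has moves -a-> p13
  p12 = (b.0)\{a} | (0 + 0) | a.b.0 has moves -a-> p17, -b-> p18
  p13 = 0\{a} | (0 + 0) | b.a.b.0 has moves -b-> p18
  p14 = (b.0)\{a} | b.(0 + 0) | b.0 has moves -b-> p17, -b-> p19, -b-> p20
  p15 = 0\{a} | b.(0 + 0) | a.b.0 has moves -a-> p20, -b-> p18
  p16 = b.((b.0)\{a} | b.(0 + 0)) | 0 has moves -b-> p19
  p17 = (b.0)\{a} | (0 + 0) | b.0 has moves -b-> p21, -b-> p22
  p18 = 0\{a} | (0 + 0) | a.b.0 has moves -a-> p22
  p19 = (b.0)\{a} | b.(0 + 0) | 0 has moves -b-> p21, -b-> p23
  p20 = 0\{a} | b.(0 + 0) | b.0 has moves -b-> p22, -b-> p23
  p21 = (b.0)\{a} | (0 + 0) | 0 has moves -b-> p24
  p22 = 0\{a} | (0 + 0) | b.0 has moves -b-> p24
  p23 = 0\{a} | b.(0 + 0) | 0 has moves -b-> p24
  p24 = 0\{a} | (0 + 0) | 0 has moves (no moves)
LTS(Q): 20 reachable states
  q0 = (b.0)\{a} | b.(0 + 0) | a.b.a.b.0 has moves -a-> q1, -b-> q2, -b-> q3
  q1 = (b.0)\{a} | b.(0 + 0) | b.a.b.0 has moves -b-> q4, -b-> q5, -b-> q6
  q2 = (b.0)\{a} | (0 + 0) | a.b.a.b.0 has moves -a-> q4, -b-> q7
  q3 = 0\{a} | b.(0 + 0) | a.b.a.b.0 has moves -a-> q6, -b-> q7
  q4 = (b.0)\{a} | (0 + 0) | b.a.b.0 has moves -b-> q8, -b-> q9
  q5 = (b.0)\{a} | b.(0 + 0) | a.b.0 has moves -a-> q10, -b-> q11, -b-> q8
  q6 = 0\{a} | b.(0 + 0) | b.a.b.0 has moves -b-> q11, -b-> q9
  q7 = 0\{a} | (0 + 0) | a.b.a.b.0 has moves -a-> q9
  q8 = (b.0)\{a} | (0 + 0) | a.b.0 has moves -a-> q12, -b-> q13
  q9 = 0\{a} | (0 + 0) | b.a.b.0 has moves -b-> q13
  q10 = (b.0)\{a} | b.(0 + 0) | b.0 has moves -b-> q12, -b-> q14, -b-> q15
  q11 = 0\{a} | b.(0 + 0) | a.b.0 has moves -a-> q15, -b-> q13
  q12 = (b.0)\{a} | (0 + 0) | b.0 has moves -b-> q16, -b-> q17
  q13 = 0\{a} | (0 + 0) | a.b.0 has moves -a-> q17
  q14 = (b.0)\{a} | b.(0 + 0) | 0 has moves -b-> q16, -b-> q18
  q15 = 0\{a} | b.(0 + 0) | b.0 has moves -b-> q17, -b-> q18
  q16 = (b.0)\{a} | (0 + 0) | 0 has moves -b-> q19
  q17 = 0\{a} | (0 + 0) | b.0 has moves -b-> q19
  q18 = 0\{a} | b.(0 + 0) | 0 has moves -b-> q19
  q19 = 0\{a} | (0 + 0) | 0 has moves (no moves)
Executing bbb from P (initial set {p0}):
  after b @ step 1: {p2}
  after b @ step 2: {p5, p6}
  after b @ step 3: {p11}
  P completes σ.
Executing bbb from Q (initial set {q0}):
  after b @ step 1: {q2, q3}
  after b @ step 2: {q7}
  after b @ step 3: ∅ (Q stuck)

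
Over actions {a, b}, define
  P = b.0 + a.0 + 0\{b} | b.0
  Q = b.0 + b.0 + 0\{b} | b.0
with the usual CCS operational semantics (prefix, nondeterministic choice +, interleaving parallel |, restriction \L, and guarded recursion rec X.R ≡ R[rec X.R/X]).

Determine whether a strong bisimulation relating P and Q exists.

P's transition system — 3 states:
  u0 = b.0 + a.0 + 0\{b} | b.0 has moves -a-> u1, -b-> u1, -b-> u2
  u1 = 0 has moves (no moves)
  u2 = 0\{b} | 0 has moves (no moves)
Q's transition system — 3 states:
  v0 = b.0 + b.0 + 0\{b} | b.0 has moves -b-> v1, -b-> v2
  v1 = 0 has moves (no moves)
  v2 = 0\{b} | 0 has moves (no moves)
Partition-refinement fixed point:
  B0 = {u0}
  B1 = {u1, u2, v1, v2}
  B2 = {v0}
u0 ∈ B0, v0 ∈ B2 → different blocks

P ≁ Q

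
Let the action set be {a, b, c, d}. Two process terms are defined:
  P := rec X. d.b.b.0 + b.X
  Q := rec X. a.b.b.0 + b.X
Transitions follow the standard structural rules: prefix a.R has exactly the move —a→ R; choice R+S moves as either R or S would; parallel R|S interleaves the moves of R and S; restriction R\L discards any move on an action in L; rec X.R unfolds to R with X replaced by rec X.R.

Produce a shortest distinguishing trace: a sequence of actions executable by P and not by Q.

d

LTS(P): 4 reachable states
  u0 = rec X. d.b.b.0 + b.X :: ··b··> u0, ··d··> u1
  u1 = b.b.0 :: ··b··> u2
  u2 = b.0 :: ··b··> u3
  u3 = 0 :: (no moves)
LTS(Q): 4 reachable states
  v0 = rec X. a.b.b.0 + b.X :: ··a··> v1, ··b··> v0
  v1 = b.b.0 :: ··b··> v2
  v2 = b.0 :: ··b··> v3
  v3 = 0 :: (no moves)
Executing d from P (initial set {u0}):
  step 1 (d): {u1}
  ✓ P
Executing d from Q (initial set {v0}):
  step 1 (d): ∅  — Q cannot continue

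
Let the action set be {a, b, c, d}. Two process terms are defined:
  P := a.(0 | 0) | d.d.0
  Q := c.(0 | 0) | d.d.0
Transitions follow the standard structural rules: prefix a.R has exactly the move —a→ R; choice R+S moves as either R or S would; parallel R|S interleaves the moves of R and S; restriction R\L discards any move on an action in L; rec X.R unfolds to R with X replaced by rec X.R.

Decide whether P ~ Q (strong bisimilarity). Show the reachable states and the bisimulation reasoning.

LTS(P): 6 reachable states
  s0 = a.(0 | 0) | d.d.0 | --a--▸ s1, --d--▸ s2
  s1 = 0 | 0 | d.d.0 | --d--▸ s3
  s2 = a.(0 | 0) | d.0 | --a--▸ s3, --d--▸ s4
  s3 = 0 | 0 | d.0 | --d--▸ s5
  s4 = a.(0 | 0) | 0 | --a--▸ s5
  s5 = 0 | 0 | 0 | (no moves)
LTS(Q): 6 reachable states
  t0 = c.(0 | 0) | d.d.0 | --c--▸ t1, --d--▸ t2
  t1 = 0 | 0 | d.d.0 | --d--▸ t3
  t2 = c.(0 | 0) | d.0 | --c--▸ t3, --d--▸ t4
  t3 = 0 | 0 | d.0 | --d--▸ t5
  t4 = c.(0 | 0) | 0 | --c--▸ t5
  t5 = 0 | 0 | 0 | (no moves)
Coarsest stable partition (strong bisimilarity classes):
  B0 = {s0}
  B1 = {s1, t1}
  B2 = {s3, t3}
  B3 = {s5, t5}
  B4 = {s2}
  B5 = {s4}
  B6 = {t0}
  B7 = {t2}
  B8 = {t4}
s0 ∈ B0, t0 ∈ B6 → different blocks

not bisimilar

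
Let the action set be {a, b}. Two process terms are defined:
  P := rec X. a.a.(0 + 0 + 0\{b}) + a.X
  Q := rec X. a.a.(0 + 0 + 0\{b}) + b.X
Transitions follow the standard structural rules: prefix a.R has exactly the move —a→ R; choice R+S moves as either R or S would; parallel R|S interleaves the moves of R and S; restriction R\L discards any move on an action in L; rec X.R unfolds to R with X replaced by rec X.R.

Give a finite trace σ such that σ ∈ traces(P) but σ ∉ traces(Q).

aaa

LTS(P): 3 reachable states
  u0 = rec X. a.a.(0 + 0 + 0\{b}) + a.X has moves ··a··> u0, ··a··> u1
  u1 = a.(0 + 0 + 0\{b}) has moves ··a··> u2
  u2 = 0 + 0 + 0\{b} has moves deadlocked
LTS(Q): 3 reachable states
  v0 = rec X. a.a.(0 + 0 + 0\{b}) + b.X has moves ··a··> v1, ··b··> v0
  v1 = a.(0 + 0 + 0\{b}) has moves ··a··> v2
  v2 = 0 + 0 + 0\{b} has moves deadlocked
Run σ = ⟨aaa⟩ on P: start {u0}
  after a @ step 1: {u0, u1}
  after a @ step 2: {u0, u1, u2}
  after a @ step 3: {u0, u1, u2}
  P completes σ.
Run σ = ⟨aaa⟩ on Q: start {v0}
  after a @ step 1: {v1}
  after a @ step 2: {v2}
  after a @ step 3: no successor for Q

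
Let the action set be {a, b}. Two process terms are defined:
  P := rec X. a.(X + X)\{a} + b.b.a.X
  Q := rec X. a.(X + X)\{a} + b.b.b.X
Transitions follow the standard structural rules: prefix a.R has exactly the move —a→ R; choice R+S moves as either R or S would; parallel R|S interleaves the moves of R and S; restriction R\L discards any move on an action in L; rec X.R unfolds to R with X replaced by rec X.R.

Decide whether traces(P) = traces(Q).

traces(P) ≠ traces(Q) — witness ⟨bba⟩

Reachable graph of P (6 states):
  m0 = rec X. a.(X + X)\{a} + b.b.a.X → —a→ m1, —b→ m2
  m1 = ((rec X. a.(X + X)\{a} + b.b.a.X) + (rec X. a.(X + X)\{a} + b.b.a.X))\{a} → —b→ m3
  m2 = b.a.(rec X. a.(X + X)\{a} + b.b.a.X) → —b→ m4
  m3 = (b.a.(rec X. a.(X + X)\{a} + b.b.a.X))\{a} → —b→ m5
  m4 = a.(rec X. a.(X + X)\{a} + b.b.a.X) → —a→ m0
  m5 = (a.(rec X. a.(X + X)\{a} + b.b.a.X))\{a} → ·
Reachable graph of Q (7 states):
  n0 = rec X. a.(X + X)\{a} + b.b.b.X → —a→ n1, —b→ n2
  n1 = ((rec X. a.(X + X)\{a} + b.b.b.X) + (rec X. a.(X + X)\{a} + b.b.b.X))\{a} → —b→ n3
  n2 = b.b.(rec X. a.(X + X)\{a} + b.b.b.X) → —b→ n4
  n3 = (b.b.(rec X. a.(X + X)\{a} + b.b.b.X))\{a} → —b→ n5
  n4 = b.(rec X. a.(X + X)\{a} + b.b.b.X) → —b→ n0
  n5 = (b.(rec X. a.(X + X)\{a} + b.b.b.X))\{a} → —b→ n6
  n6 = (rec X. a.(X + X)\{a} + b.b.b.X)\{a} → —b→ n3
Run σ = ⟨bba⟩ on P: start {m0}
  [1] b ⇒ {m2}
  [2] b ⇒ {m4}
  [3] a ⇒ {m0}
  — P admits the full trace.
Run σ = ⟨bba⟩ on Q: start {n0}
  [1] b ⇒ {n2}
  [2] b ⇒ {n4}
  [3] a ⇒ no successor for Q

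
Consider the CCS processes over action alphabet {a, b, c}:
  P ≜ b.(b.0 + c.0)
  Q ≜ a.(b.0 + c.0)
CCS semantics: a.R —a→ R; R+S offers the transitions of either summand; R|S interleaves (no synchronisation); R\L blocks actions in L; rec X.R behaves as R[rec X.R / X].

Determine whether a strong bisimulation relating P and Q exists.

NO

Reachable graph of P (3 states):
  s0 = b.(b.0 + c.0) :: ··b··> s1
  s1 = b.0 + c.0 :: ··b··> s2, ··c··> s2
  s2 = 0 :: (no moves)
Reachable graph of Q (3 states):
  t0 = a.(b.0 + c.0) :: ··a··> t1
  t1 = b.0 + c.0 :: ··b··> t2, ··c··> t2
  t2 = 0 :: (no moves)
Coarsest stable partition (strong bisimilarity classes):
  B0 = {s0}
  B1 = {s1, t1}
  B2 = {s2, t2}
  B3 = {t0}
s0 ∈ B0, t0 ∈ B3 → different blocks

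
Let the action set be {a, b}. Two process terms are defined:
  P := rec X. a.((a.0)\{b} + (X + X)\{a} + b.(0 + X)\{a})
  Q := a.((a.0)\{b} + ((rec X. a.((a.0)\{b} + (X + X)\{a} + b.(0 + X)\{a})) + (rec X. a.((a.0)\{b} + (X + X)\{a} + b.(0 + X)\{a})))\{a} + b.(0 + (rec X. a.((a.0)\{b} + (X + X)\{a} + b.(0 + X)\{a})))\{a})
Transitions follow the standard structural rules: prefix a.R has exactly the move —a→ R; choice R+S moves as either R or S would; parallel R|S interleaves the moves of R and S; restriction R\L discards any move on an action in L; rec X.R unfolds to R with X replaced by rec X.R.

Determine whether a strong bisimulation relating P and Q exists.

LTS(P): 4 reachable states
  m0 = rec X. a.((a.0)\{b} + (X + X)\{a} + b.(0 + X)\{a}) ⊢ —a→ m1
  m1 = (a.0)\{b} + ((rec X. a.((a.0)\{b} + (X + X)\{a} + b.(0 + X)\{a})) + (rec X. a.((a.0)\{b} + (X + X)\{a} + b.(0 + X)\{a})))\{a} + b.(0 + (rec X. a.((a.0)\{b} + (X + X)\{a} + b.(0 + X)\{a})))\{a} ⊢ —a→ m2, —b→ m3
  m2 = 0\{b} ⊢ ∅
  m3 = (0 + (rec X. a.((a.0)\{b} + (X + X)\{a} + b.(0 + X)\{a})))\{a} ⊢ ∅
LTS(Q): 4 reachable states
  n0 = a.((a.0)\{b} + ((rec X. a.((a.0)\{b} + (X + X)\{a} + b.(0 + X)\{a})) + (rec X. a.((a.0)\{b} + (X + X)\{a} + b.(0 + X)\{a})))\{a} + b.(0 + (rec X. a.((a.0)\{b} + (X + X)\{a} + b.(0 + X)\{a})))\{a}) ⊢ —a→ n1
  n1 = (a.0)\{b} + ((rec X. a.((a.0)\{b} + (X + X)\{a} + b.(0 + X)\{a})) + (rec X. a.((a.0)\{b} + (X + X)\{a} + b.(0 + X)\{a})))\{a} + b.(0 + (rec X. a.((a.0)\{b} + (X + X)\{a} + b.(0 + X)\{a})))\{a} ⊢ —a→ n2, —b→ n3
  n2 = 0\{b} ⊢ ∅
  n3 = (0 + (rec X. a.((a.0)\{b} + (X + X)\{a} + b.(0 + X)\{a})))\{a} ⊢ ∅
Bisimilarity quotient blocks:
  B0 = {m0, n0}
  B1 = {m1, n1}
  B2 = {m2, m3, n2, n3}
m0 ∈ B0, n0 ∈ B0 → same block

bisimilar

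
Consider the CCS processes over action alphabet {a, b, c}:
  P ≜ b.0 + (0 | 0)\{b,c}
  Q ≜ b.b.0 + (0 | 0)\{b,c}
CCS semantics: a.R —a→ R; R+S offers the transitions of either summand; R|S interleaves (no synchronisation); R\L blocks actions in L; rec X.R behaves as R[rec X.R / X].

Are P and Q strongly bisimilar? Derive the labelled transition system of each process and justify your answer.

LTS(P): 2 reachable states
  m0 = b.0 + (0 | 0)\{b,c} → =b=> m1
  m1 = 0 → (no moves)
LTS(Q): 3 reachable states
  n0 = b.b.0 + (0 | 0)\{b,c} → =b=> n1
  n1 = b.0 → =b=> n2
  n2 = 0 → (no moves)
Bisimilarity quotient blocks:
  B0 = {m0, n1}
  B1 = {m1, n2}
  B2 = {n0}
m0 ∈ B0, n0 ∈ B2 → different blocks

NO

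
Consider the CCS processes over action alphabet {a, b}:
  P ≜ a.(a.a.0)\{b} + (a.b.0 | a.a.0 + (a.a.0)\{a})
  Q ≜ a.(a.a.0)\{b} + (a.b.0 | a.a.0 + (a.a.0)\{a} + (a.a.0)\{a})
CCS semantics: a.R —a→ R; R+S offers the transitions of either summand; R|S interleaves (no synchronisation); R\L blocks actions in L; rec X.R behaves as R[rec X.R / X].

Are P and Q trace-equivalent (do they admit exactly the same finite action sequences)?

trace-equivalent

P's transition system — 12 states:
  p0 = a.(a.a.0)\{b} + (a.b.0 | a.a.0 + (a.a.0)\{a}) | ··a··> p1, ··a··> p2, ··a··> p3
  p1 = (a.a.0)\{b} | ··a··> p4
  p2 = a.b.0 | a.0 | ··a··> p5, ··a··> p6
  p3 = b.0 | a.a.0 | ··a··> p6, ··b··> p7
  p4 = (a.0)\{b} | ··a··> p8
  p5 = a.b.0 | 0 | ··a··> p9
  p6 = b.0 | a.0 | ··a··> p9, ··b··> p10
  p7 = 0 | a.a.0 | ··a··> p10
  p8 = 0\{b} | ∅
  p9 = b.0 | 0 | ··b··> p11
  p10 = 0 | a.0 | ··a··> p11
  p11 = 0 | 0 | ∅
Q's transition system — 12 states:
  q0 = a.(a.a.0)\{b} + (a.b.0 | a.a.0 + (a.a.0)\{a} + (a.a.0)\{a}) | ··a··> q1, ··a··> q2, ··a··> q3
  q1 = (a.a.0)\{b} | ··a··> q4
  q2 = a.b.0 | a.0 | ··a··> q5, ··a··> q6
  q3 = b.0 | a.a.0 | ··a··> q6, ··b··> q7
  q4 = (a.0)\{b} | ··a··> q8
  q5 = a.b.0 | 0 | ··a··> q9
  q6 = b.0 | a.0 | ··a··> q9, ··b··> q10
  q7 = 0 | a.a.0 | ··a··> q10
  q8 = 0\{b} | ∅
  q9 = b.0 | 0 | ··b··> q11
  q10 = 0 | a.0 | ··a··> q11
  q11 = 0 | 0 | ∅
Partition-refinement fixed point:
  B0 = {p0, q0}
  B1 = {p3, q3}
  B2 = {p6, q6}
  B3 = {p10, p4, q10, q4}
  B4 = {p11, p8, q11, q8}
  B5 = {p9, q9}
  B6 = {p1, p7, q1, q7}
  B7 = {p2, q2}
  B8 = {p5, q5}
p0 ∈ B0, q0 ∈ B0 → same block
Bisimilar ⇒ trace-equivalent.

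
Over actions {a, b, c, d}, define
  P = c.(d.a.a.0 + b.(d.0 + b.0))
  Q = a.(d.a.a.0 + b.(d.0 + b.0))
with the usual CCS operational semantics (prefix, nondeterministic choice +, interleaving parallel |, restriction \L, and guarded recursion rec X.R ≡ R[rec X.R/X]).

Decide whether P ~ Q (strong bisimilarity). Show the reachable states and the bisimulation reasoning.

P's transition system — 6 states:
  s0 = c.(d.a.a.0 + b.(d.0 + b.0)) ⊢ ··c··> s1
  s1 = d.a.a.0 + b.(d.0 + b.0) ⊢ ··b··> s2, ··d··> s3
  s2 = d.0 + b.0 ⊢ ··b··> s4, ··d··> s4
  s3 = a.a.0 ⊢ ··a··> s5
  s4 = 0 ⊢ ·
  s5 = a.0 ⊢ ··a··> s4
Q's transition system — 6 states:
  t0 = a.(d.a.a.0 + b.(d.0 + b.0)) ⊢ ··a··> t1
  t1 = d.a.a.0 + b.(d.0 + b.0) ⊢ ··b··> t2, ··d··> t3
  t2 = d.0 + b.0 ⊢ ··b··> t4, ··d··> t4
  t3 = a.a.0 ⊢ ··a··> t5
  t4 = 0 ⊢ ·
  t5 = a.0 ⊢ ··a··> t4
Coarsest stable partition (strong bisimilarity classes):
  B0 = {s0}
  B1 = {s1, t1}
  B2 = {s2, t2}
  B3 = {s4, t4}
  B4 = {s3, t3}
  B5 = {s5, t5}
  B6 = {t0}
s0 ∈ B0, t0 ∈ B6 → different blocks

not bisimilar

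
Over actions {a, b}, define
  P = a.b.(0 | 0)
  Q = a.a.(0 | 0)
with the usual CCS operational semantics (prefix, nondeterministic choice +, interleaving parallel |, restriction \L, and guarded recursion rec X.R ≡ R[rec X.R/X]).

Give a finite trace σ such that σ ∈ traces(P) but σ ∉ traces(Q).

ab

P's transition system — 3 states:
  s0 = a.b.(0 | 0) | --a--▸ s1
  s1 = b.(0 | 0) | --b--▸ s2
  s2 = 0 | 0 | ·
Q's transition system — 3 states:
  t0 = a.a.(0 | 0) | --a--▸ t1
  t1 = a.(0 | 0) | --a--▸ t2
  t2 = 0 | 0 | ·
Run σ = ⟨ab⟩ on P: start {s0}
  [1] a ⇒ {s1}
  [2] b ⇒ {s2}
  — P admits the full trace.
Run σ = ⟨ab⟩ on Q: start {t0}
  [1] a ⇒ {t1}
  [2] b ⇒ ∅  — Q cannot continue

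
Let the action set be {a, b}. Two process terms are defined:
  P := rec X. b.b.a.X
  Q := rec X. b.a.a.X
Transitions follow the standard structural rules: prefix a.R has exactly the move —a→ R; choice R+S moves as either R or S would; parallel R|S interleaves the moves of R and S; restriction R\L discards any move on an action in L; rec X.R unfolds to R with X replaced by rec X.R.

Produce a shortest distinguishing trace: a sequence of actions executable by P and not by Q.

Reachable graph of P (3 states):
  m0 = rec X. b.b.a.X ⊢ =b=> m1
  m1 = b.a.(rec X. b.b.a.X) ⊢ =b=> m2
  m2 = a.(rec X. b.b.a.X) ⊢ =a=> m0
Reachable graph of Q (3 states):
  n0 = rec X. b.a.a.X ⊢ =b=> n1
  n1 = a.a.(rec X. b.a.a.X) ⊢ =a=> n2
  n2 = a.(rec X. b.a.a.X) ⊢ =a=> n0
Run σ = ⟨bb⟩ on P: start {m0}
  [1] b ⇒ {m1}
  [2] b ⇒ {m2}
  ✓ P
Run σ = ⟨bb⟩ on Q: start {n0}
  [1] b ⇒ {n1}
  [2] b ⇒ ∅  — Q cannot continue

bb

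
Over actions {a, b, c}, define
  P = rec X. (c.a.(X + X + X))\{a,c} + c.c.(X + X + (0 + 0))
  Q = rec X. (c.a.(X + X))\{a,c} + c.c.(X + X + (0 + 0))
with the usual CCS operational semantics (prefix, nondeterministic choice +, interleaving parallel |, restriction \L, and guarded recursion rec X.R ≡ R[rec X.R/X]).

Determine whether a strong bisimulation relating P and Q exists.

LTS(P): 3 reachable states
  m0 = rec X. (c.a.(X + X + X))\{a,c} + c.c.(X + X + (0 + 0)) → --c--▸ m1
  m1 = c.((rec X. (c.a.(X + X + X))\{a,c} + c.c.(X + X + (0 + 0))) + (rec X. (c.a.(X + X + X))\{a,c} + c.c.(X + X + (0 + 0))) + (0 + 0)) → --c--▸ m2
  m2 = (rec X. (c.a.(X + X + X))\{a,c} + c.c.(X + X + (0 + 0))) + (rec X. (c.a.(X + X + X))\{a,c} + c.c.(X + X + (0 + 0))) + (0 + 0) → --c--▸ m1
LTS(Q): 3 reachable states
  n0 = rec X. (c.a.(X + X))\{a,c} + c.c.(X + X + (0 + 0)) → --c--▸ n1
  n1 = c.((rec X. (c.a.(X + X))\{a,c} + c.c.(X + X + (0 + 0))) + (rec X. (c.a.(X + X))\{a,c} + c.c.(X + X + (0 + 0))) + (0 + 0)) → --c--▸ n2
  n2 = (rec X. (c.a.(X + X))\{a,c} + c.c.(X + X + (0 + 0))) + (rec X. (c.a.(X + X))\{a,c} + c.c.(X + X + (0 + 0))) + (0 + 0) → --c--▸ n1
Bisimilarity quotient blocks:
  B0 = {m0, m1, m2, n0, n1, n2}
m0 ∈ B0, n0 ∈ B0 → same block

bisimilar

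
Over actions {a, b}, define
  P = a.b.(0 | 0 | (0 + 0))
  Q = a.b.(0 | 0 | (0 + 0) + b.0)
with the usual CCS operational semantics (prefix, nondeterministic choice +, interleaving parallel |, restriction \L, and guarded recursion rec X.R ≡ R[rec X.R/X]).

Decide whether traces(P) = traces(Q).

traces(P) ≠ traces(Q) — witness ⟨abb⟩

P's transition system — 3 states:
  m0 = a.b.(0 | 0 | (0 + 0)) :: —a→ m1
  m1 = b.(0 | 0 | (0 + 0)) :: —b→ m2
  m2 = 0 | 0 | (0 + 0) :: stopped
Q's transition system — 4 states:
  n0 = a.b.(0 | 0 | (0 + 0) + b.0) :: —a→ n1
  n1 = b.(0 | 0 | (0 + 0) + b.0) :: —b→ n2
  n2 = 0 | 0 | (0 + 0) + b.0 :: —b→ n3
  n3 = 0 :: stopped
Executing abb from Q (initial set {n0}):
  after a @ step 1: {n1}
  after b @ step 2: {n2}
  after b @ step 3: {n3}
  — Q admits the full trace.
Executing abb from P (initial set {m0}):
  after a @ step 1: {m1}
  after b @ step 2: {m2}
  after b @ step 3: ∅  — P cannot continue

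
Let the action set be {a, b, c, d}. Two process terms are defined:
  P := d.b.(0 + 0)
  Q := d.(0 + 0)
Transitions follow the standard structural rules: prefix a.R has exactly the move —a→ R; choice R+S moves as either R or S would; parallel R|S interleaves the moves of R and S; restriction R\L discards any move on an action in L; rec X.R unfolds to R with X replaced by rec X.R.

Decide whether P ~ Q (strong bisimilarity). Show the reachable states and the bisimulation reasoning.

Reachable graph of P (3 states):
  m0 = d.b.(0 + 0) | --d--▸ m1
  m1 = b.(0 + 0) | --b--▸ m2
  m2 = 0 + 0 | deadlocked
Reachable graph of Q (2 states):
  n0 = d.(0 + 0) | --d--▸ n1
  n1 = 0 + 0 | deadlocked
Partition-refinement fixed point:
  B0 = {m0}
  B1 = {m1}
  B2 = {m2, n1}
  B3 = {n0}
m0 ∈ B0, n0 ∈ B3 → different blocks

P ≁ Q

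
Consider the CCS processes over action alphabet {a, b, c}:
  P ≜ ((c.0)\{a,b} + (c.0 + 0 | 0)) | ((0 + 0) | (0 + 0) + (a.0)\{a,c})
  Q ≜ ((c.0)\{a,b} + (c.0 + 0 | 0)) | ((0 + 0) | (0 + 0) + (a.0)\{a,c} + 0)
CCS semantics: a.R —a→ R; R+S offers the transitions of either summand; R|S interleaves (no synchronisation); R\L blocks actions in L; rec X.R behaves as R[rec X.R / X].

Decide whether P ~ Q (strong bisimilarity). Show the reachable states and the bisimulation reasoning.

Reachable graph of P (3 states):
  m0 = ((c.0)\{a,b} + (c.0 + 0 | 0)) | ((0 + 0) | (0 + 0) + (a.0)\{a,c}) :: ··c··> m1, ··c··> m2
  m1 = 0 | ((0 + 0) | (0 + 0) + (a.0)\{a,c}) :: deadlocked
  m2 = 0\{a,b} | ((0 + 0) | (0 + 0) + (a.0)\{a,c}) :: deadlocked
Reachable graph of Q (3 states):
  n0 = ((c.0)\{a,b} + (c.0 + 0 | 0)) | ((0 + 0) | (0 + 0) + (a.0)\{a,c} + 0) :: ··c··> n1, ··c··> n2
  n1 = 0 | ((0 + 0) | (0 + 0) + (a.0)\{a,c} + 0) :: deadlocked
  n2 = 0\{a,b} | ((0 + 0) | (0 + 0) + (a.0)\{a,c} + 0) :: deadlocked
Coarsest stable partition (strong bisimilarity classes):
  B0 = {m0, n0}
  B1 = {m1, m2, n1, n2}
m0 ∈ B0, n0 ∈ B0 → same block

YES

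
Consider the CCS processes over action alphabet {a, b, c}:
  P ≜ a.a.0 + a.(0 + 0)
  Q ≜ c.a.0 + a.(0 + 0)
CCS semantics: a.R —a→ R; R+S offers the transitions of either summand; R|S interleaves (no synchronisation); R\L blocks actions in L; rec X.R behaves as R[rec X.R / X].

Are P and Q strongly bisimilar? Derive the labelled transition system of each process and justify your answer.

not bisimilar

LTS(P): 4 reachable states
  p0 = a.a.0 + a.(0 + 0) :: =a=> p1, =a=> p2
  p1 = 0 + 0 :: deadlocked
  p2 = a.0 :: =a=> p3
  p3 = 0 :: deadlocked
LTS(Q): 4 reachable states
  q0 = c.a.0 + a.(0 + 0) :: =a=> q1, =c=> q2
  q1 = 0 + 0 :: deadlocked
  q2 = a.0 :: =a=> q3
  q3 = 0 :: deadlocked
Coarsest stable partition (strong bisimilarity classes):
  B0 = {p0}
  B1 = {p1, p3, q1, q3}
  B2 = {p2, q2}
  B3 = {q0}
p0 ∈ B0, q0 ∈ B3 → different blocks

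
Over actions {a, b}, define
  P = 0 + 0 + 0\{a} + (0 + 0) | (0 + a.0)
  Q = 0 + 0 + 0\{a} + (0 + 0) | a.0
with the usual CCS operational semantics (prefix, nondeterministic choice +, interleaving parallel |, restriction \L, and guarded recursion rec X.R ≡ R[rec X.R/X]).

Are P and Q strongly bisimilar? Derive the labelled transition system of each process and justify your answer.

P's transition system — 2 states:
  s0 = 0 + 0 + 0\{a} + (0 + 0) | (0 + a.0) ⊢ —a→ s1
  s1 = (0 + 0) | 0 ⊢ (no moves)
Q's transition system — 2 states:
  t0 = 0 + 0 + 0\{a} + (0 + 0) | a.0 ⊢ —a→ t1
  t1 = (0 + 0) | 0 ⊢ (no moves)
Coarsest stable partition (strong bisimilarity classes):
  B0 = {s0, t0}
  B1 = {s1, t1}
s0 ∈ B0, t0 ∈ B0 → same block

bisimilar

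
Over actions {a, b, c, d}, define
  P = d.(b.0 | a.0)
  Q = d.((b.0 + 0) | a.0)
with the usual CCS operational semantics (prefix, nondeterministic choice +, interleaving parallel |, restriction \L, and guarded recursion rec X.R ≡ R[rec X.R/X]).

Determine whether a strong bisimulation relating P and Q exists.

Reachable graph of P (5 states):
  u0 = d.(b.0 | a.0) has moves -d-> u1
  u1 = b.0 | a.0 has moves -a-> u2, -b-> u3
  u2 = b.0 | 0 has moves -b-> u4
  u3 = 0 | a.0 has moves -a-> u4
  u4 = 0 | 0 has moves (no moves)
Reachable graph of Q (5 states):
  v0 = d.((b.0 + 0) | a.0) has moves -d-> v1
  v1 = (b.0 + 0) | a.0 has moves -a-> v2, -b-> v3
  v2 = (b.0 + 0) | 0 has moves -b-> v4
  v3 = 0 | a.0 has moves -a-> v4
  v4 = 0 | 0 has moves (no moves)
Bisimilarity quotient blocks:
  B0 = {u0, v0}
  B1 = {u1, v1}
  B2 = {u3, v3}
  B3 = {u4, v4}
  B4 = {u2, v2}
u0 ∈ B0, v0 ∈ B0 → same block

bisimilar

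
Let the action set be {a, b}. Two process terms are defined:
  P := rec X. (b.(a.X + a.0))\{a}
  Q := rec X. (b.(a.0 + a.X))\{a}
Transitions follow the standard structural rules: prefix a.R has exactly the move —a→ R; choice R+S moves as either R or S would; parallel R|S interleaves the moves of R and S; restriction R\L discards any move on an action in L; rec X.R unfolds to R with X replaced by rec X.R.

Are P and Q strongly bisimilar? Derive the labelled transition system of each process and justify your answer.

Reachable graph of P (2 states):
  s0 = rec X. (b.(a.X + a.0))\{a} :: -b-> s1
  s1 = (a.(rec X. (b.(a.X + a.0))\{a}) + a.0)\{a} :: deadlocked
Reachable graph of Q (2 states):
  t0 = rec X. (b.(a.0 + a.X))\{a} :: -b-> t1
  t1 = (a.0 + a.(rec X. (b.(a.0 + a.X))\{a}))\{a} :: deadlocked
Bisimilarity quotient blocks:
  B0 = {s0, t0}
  B1 = {s1, t1}
s0 ∈ B0, t0 ∈ B0 → same block

P ~ Q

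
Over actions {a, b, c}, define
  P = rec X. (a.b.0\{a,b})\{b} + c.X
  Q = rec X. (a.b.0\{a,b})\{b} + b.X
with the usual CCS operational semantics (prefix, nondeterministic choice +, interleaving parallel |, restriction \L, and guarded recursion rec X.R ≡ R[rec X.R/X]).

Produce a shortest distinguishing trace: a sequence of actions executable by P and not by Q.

P's transition system — 2 states:
  p0 = rec X. (a.b.0\{a,b})\{b} + c.X :: =a=> p1, =c=> p0
  p1 = (b.0\{a,b})\{b} :: deadlocked
Q's transition system — 2 states:
  q0 = rec X. (a.b.0\{a,b})\{b} + b.X :: =a=> q1, =b=> q0
  q1 = (b.0\{a,b})\{b} :: deadlocked
Trace ⟨c⟩ through P, begin at {p0}:
  after c @ step 1: {p0}
  ✓ P
Trace ⟨c⟩ through Q, begin at {q0}:
  after c @ step 1: ∅  — Q cannot continue

c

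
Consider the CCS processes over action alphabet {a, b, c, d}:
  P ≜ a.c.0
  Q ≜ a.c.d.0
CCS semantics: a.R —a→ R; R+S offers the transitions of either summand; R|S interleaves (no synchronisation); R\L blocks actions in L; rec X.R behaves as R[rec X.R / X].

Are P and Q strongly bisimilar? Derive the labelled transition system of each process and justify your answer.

P ≁ Q

Reachable graph of P (3 states):
  p0 = a.c.0 ⊢ —a→ p1
  p1 = c.0 ⊢ —c→ p2
  p2 = 0 ⊢ (no moves)
Reachable graph of Q (4 states):
  q0 = a.c.d.0 ⊢ —a→ q1
  q1 = c.d.0 ⊢ —c→ q2
  q2 = d.0 ⊢ —d→ q3
  q3 = 0 ⊢ (no moves)
Coarsest stable partition (strong bisimilarity classes):
  B0 = {p0}
  B1 = {p1}
  B2 = {p2, q3}
  B3 = {q0}
  B4 = {q1}
  B5 = {q2}
p0 ∈ B0, q0 ∈ B3 → different blocks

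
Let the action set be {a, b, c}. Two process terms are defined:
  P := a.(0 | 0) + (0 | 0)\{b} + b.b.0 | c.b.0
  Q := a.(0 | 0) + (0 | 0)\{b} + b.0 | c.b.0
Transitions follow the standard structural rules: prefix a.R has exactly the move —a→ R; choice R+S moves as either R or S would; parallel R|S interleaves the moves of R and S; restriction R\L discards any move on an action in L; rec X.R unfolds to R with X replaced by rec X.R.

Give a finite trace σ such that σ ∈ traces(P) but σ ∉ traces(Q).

bb

P's transition system — 9 states:
  m0 = a.(0 | 0) + (0 | 0)\{b} + b.b.0 | c.b.0 has moves --a--▸ m1, --b--▸ m2, --c--▸ m3
  m1 = 0 | 0 has moves stopped
  m2 = b.0 | c.b.0 has moves --b--▸ m4, --c--▸ m5
  m3 = b.b.0 | b.0 has moves --b--▸ m5, --b--▸ m6
  m4 = 0 | c.b.0 has moves --c--▸ m7
  m5 = b.0 | b.0 has moves --b--▸ m7, --b--▸ m8
  m6 = b.b.0 | 0 has moves --b--▸ m8
  m7 = 0 | b.0 has moves --b--▸ m1
  m8 = b.0 | 0 has moves --b--▸ m1
Q's transition system — 6 states:
  n0 = a.(0 | 0) + (0 | 0)\{b} + b.0 | c.b.0 has moves --a--▸ n1, --b--▸ n2, --c--▸ n3
  n1 = 0 | 0 has moves stopped
  n2 = 0 | c.b.0 has moves --c--▸ n4
  n3 = b.0 | b.0 has moves --b--▸ n4, --b--▸ n5
  n4 = 0 | b.0 has moves --b--▸ n1
  n5 = b.0 | 0 has moves --b--▸ n1
Trace ⟨bb⟩ through P, begin at {m0}:
  [1] b ⇒ {m2}
  [2] b ⇒ {m4}
  — P admits the full trace.
Trace ⟨bb⟩ through Q, begin at {n0}:
  [1] b ⇒ {n2}
  [2] b ⇒ ∅ (Q stuck)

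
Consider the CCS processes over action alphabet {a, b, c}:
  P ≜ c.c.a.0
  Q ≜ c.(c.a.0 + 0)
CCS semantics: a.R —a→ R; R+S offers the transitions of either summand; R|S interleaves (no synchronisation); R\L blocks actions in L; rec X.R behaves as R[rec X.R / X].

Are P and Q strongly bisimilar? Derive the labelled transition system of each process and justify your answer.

P ~ Q

Reachable graph of P (4 states):
  s0 = c.c.a.0 | -c-> s1
  s1 = c.a.0 | -c-> s2
  s2 = a.0 | -a-> s3
  s3 = 0 | ·
Reachable graph of Q (4 states):
  t0 = c.(c.a.0 + 0) | -c-> t1
  t1 = c.a.0 + 0 | -c-> t2
  t2 = a.0 | -a-> t3
  t3 = 0 | ·
Partition-refinement fixed point:
  B0 = {s0, t0}
  B1 = {s1, t1}
  B2 = {s2, t2}
  B3 = {s3, t3}
s0 ∈ B0, t0 ∈ B0 → same block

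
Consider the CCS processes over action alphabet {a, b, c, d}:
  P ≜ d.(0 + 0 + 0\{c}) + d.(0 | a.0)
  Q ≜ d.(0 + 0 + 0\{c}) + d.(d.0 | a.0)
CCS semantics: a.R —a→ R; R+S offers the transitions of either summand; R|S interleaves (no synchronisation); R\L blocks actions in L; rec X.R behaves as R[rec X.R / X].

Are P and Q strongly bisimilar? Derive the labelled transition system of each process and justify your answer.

Reachable graph of P (4 states):
  m0 = d.(0 + 0 + 0\{c}) + d.(0 | a.0) :: =d=> m1, =d=> m2
  m1 = 0 + 0 + 0\{c} :: ∅
  m2 = 0 | a.0 :: =a=> m3
  m3 = 0 | 0 :: ∅
Reachable graph of Q (6 states):
  n0 = d.(0 + 0 + 0\{c}) + d.(d.0 | a.0) :: =d=> n1, =d=> n2
  n1 = 0 + 0 + 0\{c} :: ∅
  n2 = d.0 | a.0 :: =a=> n3, =d=> n4
  n3 = d.0 | 0 :: =d=> n5
  n4 = 0 | a.0 :: =a=> n5
  n5 = 0 | 0 :: ∅
Partition-refinement fixed point:
  B0 = {m0}
  B1 = {m2, n4}
  B2 = {m1, m3, n1, n5}
  B3 = {n0}
  B4 = {n2}
  B5 = {n3}
m0 ∈ B0, n0 ∈ B3 → different blocks

NO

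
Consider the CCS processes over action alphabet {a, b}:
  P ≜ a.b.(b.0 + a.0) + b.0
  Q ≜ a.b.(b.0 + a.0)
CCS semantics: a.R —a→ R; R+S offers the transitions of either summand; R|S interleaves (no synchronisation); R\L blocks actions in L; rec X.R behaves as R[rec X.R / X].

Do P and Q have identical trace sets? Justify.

P's transition system — 4 states:
  m0 = a.b.(b.0 + a.0) + b.0 | —a→ m1, —b→ m2
  m1 = b.(b.0 + a.0) | —b→ m3
  m2 = 0 | ·
  m3 = b.0 + a.0 | —a→ m2, —b→ m2
Q's transition system — 4 states:
  n0 = a.b.(b.0 + a.0) | —a→ n1
  n1 = b.(b.0 + a.0) | —b→ n2
  n2 = b.0 + a.0 | —a→ n3, —b→ n3
  n3 = 0 | ·
Run σ = ⟨b⟩ on P: start {m0}
  after b @ step 1: {m2}
  P completes σ.
Run σ = ⟨b⟩ on Q: start {n0}
  after b @ step 1: no successor for Q

traces(P) ≠ traces(Q) — witness ⟨b⟩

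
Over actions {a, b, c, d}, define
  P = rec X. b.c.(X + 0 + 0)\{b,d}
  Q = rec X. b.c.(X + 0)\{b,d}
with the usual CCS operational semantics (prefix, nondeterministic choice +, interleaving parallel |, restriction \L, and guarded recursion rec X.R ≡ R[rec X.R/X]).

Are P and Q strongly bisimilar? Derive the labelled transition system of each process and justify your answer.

P's transition system — 3 states:
  s0 = rec X. b.c.(X + 0 + 0)\{b,d} | --b--▸ s1
  s1 = c.((rec X. b.c.(X + 0 + 0)\{b,d}) + 0 + 0)\{b,d} | --c--▸ s2
  s2 = ((rec X. b.c.(X + 0 + 0)\{b,d}) + 0 + 0)\{b,d} | ·
Q's transition system — 3 states:
  t0 = rec X. b.c.(X + 0)\{b,d} | --b--▸ t1
  t1 = c.((rec X. b.c.(X + 0)\{b,d}) + 0)\{b,d} | --c--▸ t2
  t2 = ((rec X. b.c.(X + 0)\{b,d}) + 0)\{b,d} | ·
Partition-refinement fixed point:
  B0 = {s0, t0}
  B1 = {s1, t1}
  B2 = {s2, t2}
s0 ∈ B0, t0 ∈ B0 → same block

bisimilar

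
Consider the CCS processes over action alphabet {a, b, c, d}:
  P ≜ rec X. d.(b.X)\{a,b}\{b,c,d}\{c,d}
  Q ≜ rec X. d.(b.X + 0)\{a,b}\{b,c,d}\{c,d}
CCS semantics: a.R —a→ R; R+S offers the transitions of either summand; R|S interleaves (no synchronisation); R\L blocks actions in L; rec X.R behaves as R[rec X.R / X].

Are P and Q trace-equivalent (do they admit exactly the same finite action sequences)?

LTS(P): 2 reachable states
  u0 = rec X. d.(b.X)\{a,b}\{b,c,d}\{c,d} ⊢ -d-> u1
  u1 = (b.(rec X. d.(b.X)\{a,b}\{b,c,d}\{c,d}))\{a,b}\{b,c,d}\{c,d} ⊢ ·
LTS(Q): 2 reachable states
  v0 = rec X. d.(b.X + 0)\{a,b}\{b,c,d}\{c,d} ⊢ -d-> v1
  v1 = (b.(rec X. d.(b.X + 0)\{a,b}\{b,c,d}\{c,d}) + 0)\{a,b}\{b,c,d}\{c,d} ⊢ ·
Partition-refinement fixed point:
  B0 = {u0, v0}
  B1 = {u1, v1}
u0 ∈ B0, v0 ∈ B0 → same block
Bisimilar ⇒ trace-equivalent.

trace-equivalent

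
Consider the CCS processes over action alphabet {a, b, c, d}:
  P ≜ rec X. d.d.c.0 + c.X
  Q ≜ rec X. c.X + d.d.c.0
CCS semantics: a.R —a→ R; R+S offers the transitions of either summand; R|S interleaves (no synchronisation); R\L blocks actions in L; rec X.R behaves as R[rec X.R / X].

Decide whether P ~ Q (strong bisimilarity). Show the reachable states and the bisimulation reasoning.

LTS(P): 4 reachable states
  m0 = rec X. d.d.c.0 + c.X has moves -c-> m0, -d-> m1
  m1 = d.c.0 has moves -d-> m2
  m2 = c.0 has moves -c-> m3
  m3 = 0 has moves deadlocked
LTS(Q): 4 reachable states
  n0 = rec X. c.X + d.d.c.0 has moves -c-> n0, -d-> n1
  n1 = d.c.0 has moves -d-> n2
  n2 = c.0 has moves -c-> n3
  n3 = 0 has moves deadlocked
Bisimilarity quotient blocks:
  B0 = {m0, n0}
  B1 = {m1, n1}
  B2 = {m2, n2}
  B3 = {m3, n3}
m0 ∈ B0, n0 ∈ B0 → same block

bisimilar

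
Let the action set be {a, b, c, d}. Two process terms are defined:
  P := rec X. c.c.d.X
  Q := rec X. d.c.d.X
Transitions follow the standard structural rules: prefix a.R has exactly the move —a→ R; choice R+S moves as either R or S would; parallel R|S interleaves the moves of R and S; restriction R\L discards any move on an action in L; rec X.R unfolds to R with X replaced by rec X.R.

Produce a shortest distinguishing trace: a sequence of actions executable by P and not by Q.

LTS(P): 3 reachable states
  s0 = rec X. c.c.d.X :: ··c··> s1
  s1 = c.d.(rec X. c.c.d.X) :: ··c··> s2
  s2 = d.(rec X. c.c.d.X) :: ··d··> s0
LTS(Q): 3 reachable states
  t0 = rec X. d.c.d.X :: ··d··> t1
  t1 = c.d.(rec X. d.c.d.X) :: ··c··> t2
  t2 = d.(rec X. d.c.d.X) :: ··d··> t0
Trace ⟨c⟩ through P, begin at {s0}:
  [1] c ⇒ {s1}
  P completes σ.
Trace ⟨c⟩ through Q, begin at {t0}:
  [1] c ⇒ no successor for Q

c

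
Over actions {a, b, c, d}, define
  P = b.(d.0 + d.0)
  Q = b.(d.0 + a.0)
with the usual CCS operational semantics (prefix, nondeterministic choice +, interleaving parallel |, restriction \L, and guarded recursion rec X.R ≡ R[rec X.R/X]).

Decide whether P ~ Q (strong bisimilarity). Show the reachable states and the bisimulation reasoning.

Reachable graph of P (3 states):
  m0 = b.(d.0 + d.0) | -b-> m1
  m1 = d.0 + d.0 | -d-> m2
  m2 = 0 | (no moves)
Reachable graph of Q (3 states):
  n0 = b.(d.0 + a.0) | -b-> n1
  n1 = d.0 + a.0 | -a-> n2, -d-> n2
  n2 = 0 | (no moves)
Coarsest stable partition (strong bisimilarity classes):
  B0 = {m0}
  B1 = {m1}
  B2 = {m2, n2}
  B3 = {n0}
  B4 = {n1}
m0 ∈ B0, n0 ∈ B3 → different blocks

P ≁ Q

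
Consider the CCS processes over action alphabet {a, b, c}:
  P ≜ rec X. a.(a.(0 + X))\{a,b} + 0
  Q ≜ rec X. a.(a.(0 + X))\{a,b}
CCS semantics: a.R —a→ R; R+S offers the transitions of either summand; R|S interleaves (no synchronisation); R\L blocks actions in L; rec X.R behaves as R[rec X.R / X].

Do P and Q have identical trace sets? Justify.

YES

LTS(P): 2 reachable states
  s0 = rec X. a.(a.(0 + X))\{a,b} + 0 :: -a-> s1
  s1 = (a.(0 + (rec X. a.(a.(0 + X))\{a,b} + 0)))\{a,b} :: ∅
LTS(Q): 2 reachable states
  t0 = rec X. a.(a.(0 + X))\{a,b} :: -a-> t1
  t1 = (a.(0 + (rec X. a.(a.(0 + X))\{a,b})))\{a,b} :: ∅
Bisimilarity quotient blocks:
  B0 = {s0, t0}
  B1 = {s1, t1}
s0 ∈ B0, t0 ∈ B0 → same block
Bisimilar ⇒ trace-equivalent.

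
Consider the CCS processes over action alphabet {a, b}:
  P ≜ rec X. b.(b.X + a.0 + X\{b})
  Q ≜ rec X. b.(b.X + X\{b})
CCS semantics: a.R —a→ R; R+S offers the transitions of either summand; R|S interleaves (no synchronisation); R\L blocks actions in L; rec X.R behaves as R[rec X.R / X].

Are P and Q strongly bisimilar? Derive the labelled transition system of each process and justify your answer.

Reachable graph of P (3 states):
  u0 = rec X. b.(b.X + a.0 + X\{b}) :: ··b··> u1
  u1 = b.(rec X. b.(b.X + a.0 + X\{b})) + a.0 + (rec X. b.(b.X + a.0 + X\{b}))\{b} :: ··a··> u2, ··b··> u0
  u2 = 0 :: deadlocked
Reachable graph of Q (2 states):
  v0 = rec X. b.(b.X + X\{b}) :: ··b··> v1
  v1 = b.(rec X. b.(b.X + X\{b})) + (rec X. b.(b.X + X\{b}))\{b} :: ··b··> v0
Partition-refinement fixed point:
  B0 = {u0}
  B1 = {u1}
  B2 = {u2}
  B3 = {v0, v1}
u0 ∈ B0, v0 ∈ B3 → different blocks

not bisimilar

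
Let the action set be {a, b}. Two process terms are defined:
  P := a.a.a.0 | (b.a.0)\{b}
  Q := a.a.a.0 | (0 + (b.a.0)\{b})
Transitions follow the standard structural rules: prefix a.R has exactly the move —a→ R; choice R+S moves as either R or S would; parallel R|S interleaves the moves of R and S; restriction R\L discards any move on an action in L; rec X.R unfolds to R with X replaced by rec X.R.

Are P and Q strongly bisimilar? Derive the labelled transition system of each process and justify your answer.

LTS(P): 4 reachable states
  m0 = a.a.a.0 | (b.a.0)\{b} has moves --a--▸ m1
  m1 = a.a.0 | (b.a.0)\{b} has moves --a--▸ m2
  m2 = a.0 | (b.a.0)\{b} has moves --a--▸ m3
  m3 = 0 | (b.a.0)\{b} has moves ∅
LTS(Q): 4 reachable states
  n0 = a.a.a.0 | (0 + (b.a.0)\{b}) has moves --a--▸ n1
  n1 = a.a.0 | (0 + (b.a.0)\{b}) has moves --a--▸ n2
  n2 = a.0 | (0 + (b.a.0)\{b}) has moves --a--▸ n3
  n3 = 0 | (0 + (b.a.0)\{b}) has moves ∅
Coarsest stable partition (strong bisimilarity classes):
  B0 = {m0, n0}
  B1 = {m1, n1}
  B2 = {m2, n2}
  B3 = {m3, n3}
m0 ∈ B0, n0 ∈ B0 → same block

bisimilar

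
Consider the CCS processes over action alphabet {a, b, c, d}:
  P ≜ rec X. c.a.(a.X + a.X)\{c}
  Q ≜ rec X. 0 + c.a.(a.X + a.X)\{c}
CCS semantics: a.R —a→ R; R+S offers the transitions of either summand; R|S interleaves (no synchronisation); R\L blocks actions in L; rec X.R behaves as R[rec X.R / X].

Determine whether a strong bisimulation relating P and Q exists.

Reachable graph of P (4 states):
  u0 = rec X. c.a.(a.X + a.X)\{c} → —c→ u1
  u1 = a.(a.(rec X. c.a.(a.X + a.X)\{c}) + a.(rec X. c.a.(a.X + a.X)\{c}))\{c} → —a→ u2
  u2 = (a.(rec X. c.a.(a.X + a.X)\{c}) + a.(rec X. c.a.(a.X + a.X)\{c}))\{c} → —a→ u3
  u3 = (rec X. c.a.(a.X + a.X)\{c})\{c} → stopped
Reachable graph of Q (4 states):
  v0 = rec X. 0 + c.a.(a.X + a.X)\{c} → —c→ v1
  v1 = a.(a.(rec X. 0 + c.a.(a.X + a.X)\{c}) + a.(rec X. 0 + c.a.(a.X + a.X)\{c}))\{c} → —a→ v2
  v2 = (a.(rec X. 0 + c.a.(a.X + a.X)\{c}) + a.(rec X. 0 + c.a.(a.X + a.X)\{c}))\{c} → —a→ v3
  v3 = (rec X. 0 + c.a.(a.X + a.X)\{c})\{c} → stopped
Partition-refinement fixed point:
  B0 = {u0, v0}
  B1 = {u1, v1}
  B2 = {u2, v2}
  B3 = {u3, v3}
u0 ∈ B0, v0 ∈ B0 → same block

P ~ Q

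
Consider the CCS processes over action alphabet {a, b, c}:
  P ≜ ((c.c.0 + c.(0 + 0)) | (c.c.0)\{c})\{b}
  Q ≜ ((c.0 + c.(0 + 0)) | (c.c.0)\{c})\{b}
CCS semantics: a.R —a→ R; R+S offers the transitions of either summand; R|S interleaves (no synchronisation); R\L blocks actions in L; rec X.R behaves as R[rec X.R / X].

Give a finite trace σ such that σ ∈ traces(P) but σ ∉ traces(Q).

P's transition system — 4 states:
  u0 = ((c.c.0 + c.(0 + 0)) | (c.c.0)\{c})\{b} has moves —c→ u1, —c→ u2
  u1 = ((0 + 0) | (c.c.0)\{c})\{b} has moves ·
  u2 = (c.0 | (c.c.0)\{c})\{b} has moves —c→ u3
  u3 = (0 | (c.c.0)\{c})\{b} has moves ·
Q's transition system — 3 states:
  v0 = ((c.0 + c.(0 + 0)) | (c.c.0)\{c})\{b} has moves —c→ v1, —c→ v2
  v1 = ((0 + 0) | (c.c.0)\{c})\{b} has moves ·
  v2 = (0 | (c.c.0)\{c})\{b} has moves ·
Trace ⟨cc⟩ through P, begin at {u0}:
  [1] c ⇒ {u1, u2}
  [2] c ⇒ {u3}
  P completes σ.
Trace ⟨cc⟩ through Q, begin at {v0}:
  [1] c ⇒ {v1, v2}
  [2] c ⇒ ∅ (Q stuck)

cc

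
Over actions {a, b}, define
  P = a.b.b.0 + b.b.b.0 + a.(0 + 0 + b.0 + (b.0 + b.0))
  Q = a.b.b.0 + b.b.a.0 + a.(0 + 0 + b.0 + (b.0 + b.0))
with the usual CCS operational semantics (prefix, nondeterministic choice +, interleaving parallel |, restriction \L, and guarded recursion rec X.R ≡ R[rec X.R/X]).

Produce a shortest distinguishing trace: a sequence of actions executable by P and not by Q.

P's transition system — 5 states:
  p0 = a.b.b.0 + b.b.b.0 + a.(0 + 0 + b.0 + (b.0 + b.0)) :: ··a··> p1, ··a··> p2, ··b··> p2
  p1 = 0 + 0 + b.0 + (b.0 + b.0) :: ··b··> p3
  p2 = b.b.0 :: ··b··> p4
  p3 = 0 :: ·
  p4 = b.0 :: ··b··> p3
Q's transition system — 7 states:
  q0 = a.b.b.0 + b.b.a.0 + a.(0 + 0 + b.0 + (b.0 + b.0)) :: ··a··> q1, ··a··> q2, ··b··> q3
  q1 = 0 + 0 + b.0 + (b.0 + b.0) :: ··b··> q4
  q2 = b.b.0 :: ··b··> q5
  q3 = b.a.0 :: ··b··> q6
  q4 = 0 :: ·
  q5 = b.0 :: ··b··> q4
  q6 = a.0 :: ··a··> q4
Trace ⟨bbb⟩ through P, begin at {p0}:
  after b @ step 1: {p2}
  after b @ step 2: {p4}
  after b @ step 3: {p3}
  — P admits the full trace.
Trace ⟨bbb⟩ through Q, begin at {q0}:
  after b @ step 1: {q3}
  after b @ step 2: {q6}
  after b @ step 3: ∅  — Q cannot continue

bbb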